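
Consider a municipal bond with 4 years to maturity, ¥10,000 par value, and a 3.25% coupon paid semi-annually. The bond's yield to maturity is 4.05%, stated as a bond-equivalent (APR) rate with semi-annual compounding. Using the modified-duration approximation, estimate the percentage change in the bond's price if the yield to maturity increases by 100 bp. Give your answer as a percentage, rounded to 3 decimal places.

-3.704%

Periodic yield y = 0.02025. Modified duration first:
  t   CF        PV=CF/(1+0.02025)^t    t·PV
  1       162.50       159.2747       159.2747
  2       162.50       156.1134       312.2268
  3       162.50       153.0148       459.0445
  4       162.50       149.9778       599.9112
  5       162.50       147.0010       735.0051
  6       162.50       144.0833       864.5000
  7       162.50       141.2236       988.5649
  8    10,162.50     8,656.6076    69,252.8607
  Σ                  9,707.2962    73,371.3878
P = 9,707.2962; D_Mac = 7.55838 half-year periods = 3.77919 yrs; D_mod = 3.77919/(1+0.02025) = 3.70418 yrs.
ΔP/P ≈ -D_mod · Δy = -3.70418 × (+0.01) = -0.037042 = -3.7042%.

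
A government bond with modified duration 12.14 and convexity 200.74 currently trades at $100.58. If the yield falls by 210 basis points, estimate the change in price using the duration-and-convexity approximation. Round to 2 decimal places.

+$30.09

Duration effect: -D_mod·Δy = -12.14 × (-0.021) = +0.254940
Convexity effect: ½·C·(Δy)² = 0.5 × 200.74 × (-0.021)² = +0.04426317
ΔP/P ≈ +0.254940 + 0.04426317 = +0.29920317
ΔP ≈ 100.58 × (+0.29920317) = +30.0938548386.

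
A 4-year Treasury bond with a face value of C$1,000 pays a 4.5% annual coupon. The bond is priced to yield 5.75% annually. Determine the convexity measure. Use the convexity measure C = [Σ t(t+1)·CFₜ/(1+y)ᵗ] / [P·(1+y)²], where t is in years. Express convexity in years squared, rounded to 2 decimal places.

With y = 0.0575:
  t   CF        PV=CF/(1+0.0575)^t    t·PV        t(t+1)·PV
  1        45.00        42.5532        42.5532          85.1064
  2        45.00        40.2394        80.4788         241.4365
  3        45.00        38.0515       114.1544         456.6176
  4     1,045.00       835.5930     3,342.3719      16,711.8597
  Σ                    956.4371     3,579.5584      17,495.0203
P = 956.4371.
Convexity = Σ t(t+1)·PV / [P·(1+y)²] = 17,495.0203 / (956.4371 × 1.118306) = 16.35676.

16.36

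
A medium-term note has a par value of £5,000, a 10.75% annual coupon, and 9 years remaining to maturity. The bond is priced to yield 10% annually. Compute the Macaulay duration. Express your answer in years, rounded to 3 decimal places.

6.254 years

Periodic yield y = 0.1. Discount each cash flow and weight by its year:
  t   CF        PV=CF/(1+0.1)^t    t·PV
  1       537.50       488.6364       488.6364
  2       537.50       444.2149       888.4298
  3       537.50       403.8317     1,211.4951
  4       537.50       367.1197     1,468.4789
  5       537.50       333.7452     1,668.7261
  6       537.50       303.4047     1,820.4284
  7       537.50       275.8225     1,930.7574
  8       537.50       250.7477     2,005.9817
  9     5,537.50     2,348.4406    21,135.9651
  Σ                  5,215.9634    32,618.8989
Price P = Σ PV = 5,215.9634.
Macaulay duration = Σ(t·PV) / P = 32,618.8989 / 5,215.9634 = 6.25367 years.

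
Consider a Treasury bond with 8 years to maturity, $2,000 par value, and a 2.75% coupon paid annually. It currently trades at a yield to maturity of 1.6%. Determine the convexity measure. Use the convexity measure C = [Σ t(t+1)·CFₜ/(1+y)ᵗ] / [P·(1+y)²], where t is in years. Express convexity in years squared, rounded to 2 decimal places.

With y = 0.016:
  t   CF        PV=CF/(1+0.016)^t    t·PV        t(t+1)·PV
  1        55.00        54.1339        54.1339         108.2677
  2        55.00        53.2814       106.5627         319.6881
  3        55.00        52.4423       157.3268         629.3074
  4        55.00        51.6164       206.4657       1,032.3283
  5        55.00        50.8036       254.0178       1,524.1068
  6        55.00        50.0035       300.0210       2,100.1472
  7        55.00        49.2160       344.5123       2,756.0987
  8     2,055.00     1,809.9316    14,479.4528     130,315.0752
  Σ                  2,171.4286    15,902.4930     138,785.0195
P = 2,171.4286.
Convexity = Σ t(t+1)·PV / [P·(1+y)²] = 138,785.0195 / (2,171.4286 × 1.032256) = 61.91696.

61.92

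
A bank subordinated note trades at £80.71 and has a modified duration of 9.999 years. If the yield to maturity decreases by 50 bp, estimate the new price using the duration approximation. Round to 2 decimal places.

Duration approximation: ΔP/P ≈ -D_mod · Δy = -9.999 × (-0.005) = +0.049995.
New price ≈ 80.71 × (1 + 0.049995) = 84.74509645.

£84.75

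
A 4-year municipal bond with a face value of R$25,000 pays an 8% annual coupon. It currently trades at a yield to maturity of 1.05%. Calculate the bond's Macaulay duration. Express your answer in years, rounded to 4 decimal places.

3.6288 years

Periodic yield y = 0.0105. Discount each cash flow and weight by its year:
  t   CF        PV=CF/(1+0.0105)^t    t·PV
  1     2,000.00     1,979.2182     1,979.2182
  2     2,000.00     1,958.6524     3,917.3047
  3     2,000.00     1,938.3002     5,814.9006
  4    27,000.00    25,895.1537   103,580.6147
  Σ                 31,771.3245   115,292.0383
Price P = Σ PV = 31,771.3245.
Macaulay duration = Σ(t·PV) / P = 115,292.0383 / 31,771.3245 = 3.62881 years.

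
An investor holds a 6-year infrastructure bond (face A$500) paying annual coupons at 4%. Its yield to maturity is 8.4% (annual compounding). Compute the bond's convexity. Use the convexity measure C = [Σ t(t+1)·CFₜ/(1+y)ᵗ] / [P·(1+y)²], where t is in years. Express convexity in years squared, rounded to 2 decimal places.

With y = 0.084:
  t   CF        PV=CF/(1+0.084)^t    t·PV        t(t+1)·PV
  1        20.00        18.4502        18.4502          36.9004
  2        20.00        17.0205        34.0409         102.1228
  3        20.00        15.7015        47.1046         188.4184
  4        20.00        14.4848        57.9392         289.6962
  5        20.00        13.3624        66.8119         400.8712
  6       520.00       320.4997     1,922.9983      13,460.9881
  Σ                    399.5191     2,147.3451      14,478.9971
P = 399.5191.
Convexity = Σ t(t+1)·PV / [P·(1+y)²] = 14,478.9971 / (399.5191 × 1.175056) = 30.84199.

30.84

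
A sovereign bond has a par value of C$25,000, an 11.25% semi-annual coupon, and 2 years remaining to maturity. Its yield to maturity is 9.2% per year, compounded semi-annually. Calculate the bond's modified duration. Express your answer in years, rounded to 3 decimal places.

1.768 years

Periodic yield y = 0.046. First find Macaulay duration:
  t   CF        PV=CF/(1+0.046)^t    t·PV
  1     1,406.25     1,344.4073     1,344.4073
  2     1,406.25     1,285.2842     2,570.5684
  3     1,406.25     1,228.7612     3,686.2835
  4    26,406.25    22,058.7040    88,234.8159
  Σ                 25,917.1566    95,836.0751
P = 25,917.1566; Macaulay duration = 95,836.0751 / 25,917.1566 = 3.69779 half-year periods = 1.84889 years.
Modified duration = D_Mac / (1 + y) = 1.84889 / 1.046 = 1.76758 years.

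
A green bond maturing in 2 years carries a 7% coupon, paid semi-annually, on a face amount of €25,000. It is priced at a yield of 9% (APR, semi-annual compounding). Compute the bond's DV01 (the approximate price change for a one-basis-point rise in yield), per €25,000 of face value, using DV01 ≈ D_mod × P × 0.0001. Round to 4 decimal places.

Periodic yield y = 0.045.
  t   CF        PV=CF/(1+0.045)^t    t·PV
  1       875.00       837.3206       837.3206
  2       875.00       801.2637     1,602.5274
  3       875.00       766.7595     2,300.2786
  4    25,875.00    21,697.7748    86,791.0991
  Σ                 24,103.1186    91,531.2256
P = 24,103.1186; D_Mac = 3.79748 half-year periods = 1.89874 yrs; D_mod = 1.81698 yrs.
DV01 ≈ 1.81698 × 24,103.1186 × 0.0001 = 4.379484.

€4.3795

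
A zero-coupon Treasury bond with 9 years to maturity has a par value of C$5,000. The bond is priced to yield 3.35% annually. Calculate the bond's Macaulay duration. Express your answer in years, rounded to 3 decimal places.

A zero-coupon bond has a single cash flow at maturity, so its Macaulay duration equals its maturity: 9 years.

9.000 years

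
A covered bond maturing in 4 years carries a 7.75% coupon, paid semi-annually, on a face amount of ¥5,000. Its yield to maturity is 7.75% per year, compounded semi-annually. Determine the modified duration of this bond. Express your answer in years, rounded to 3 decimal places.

Periodic yield y = 0.03875. First find Macaulay duration:
  t   CF        PV=CF/(1+0.03875)^t    t·PV
  1       193.75       186.5223       186.5223
  2       193.75       179.5642       359.1283
  3       193.75       172.8656       518.5968
  4       193.75       166.4170       665.6678
  5       193.75       160.2089       801.0443
  6       193.75       154.2324       925.3941
  7       193.75       148.4788     1,039.3516
  8     5,193.75     3,831.7110    30,653.6881
  Σ                  5,000.0000    35,149.3933
P = 5,000.0000; Macaulay duration = 35,149.3933 / 5,000.0000 = 7.02988 half-year periods = 3.51494 years.
Modified duration = D_Mac / (1 + y) = 3.51494 / 1.03875 = 3.38382 years.

3.384 years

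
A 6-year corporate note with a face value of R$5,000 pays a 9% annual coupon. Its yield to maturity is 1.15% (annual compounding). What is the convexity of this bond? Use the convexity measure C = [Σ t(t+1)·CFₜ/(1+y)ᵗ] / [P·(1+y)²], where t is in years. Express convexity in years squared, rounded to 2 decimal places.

With y = 0.0115:
  t   CF        PV=CF/(1+0.0115)^t    t·PV        t(t+1)·PV
  1       450.00       444.8838       444.8838         889.7677
  2       450.00       439.8258       879.6517       2,638.9550
  3       450.00       434.8253     1,304.4760       5,217.9042
  4       450.00       429.8817     1,719.5268       8,597.6342
  5       450.00       424.9943     2,124.9714      12,749.8282
  6     5,450.00     5,088.6336    30,531.8015     213,722.6104
  Σ                  7,263.0446    37,005.3112     243,816.6996
P = 7,263.0446.
Convexity = Σ t(t+1)·PV / [P·(1+y)²] = 243,816.6996 / (7,263.0446 × 1.023132) = 32.81051.

32.81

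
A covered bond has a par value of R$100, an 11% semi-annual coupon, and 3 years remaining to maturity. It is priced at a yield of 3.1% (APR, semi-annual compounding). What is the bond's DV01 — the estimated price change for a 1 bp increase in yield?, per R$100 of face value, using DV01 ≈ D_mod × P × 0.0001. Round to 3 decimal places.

Periodic yield y = 0.0155.
  t   CF        PV=CF/(1+0.0155)^t    t·PV
  1         5.50         5.4161         5.4161
  2         5.50         5.3334        10.6668
  3         5.50         5.2520        15.7559
  4         5.50         5.1718        20.6873
  5         5.50         5.0929        25.4644
  6       105.50        96.1995       577.1971
  Σ                    122.4656       655.1875
P = 122.4656; D_Mac = 5.34997 half-year periods = 2.67499 yrs; D_mod = 2.63416 yrs.
DV01 ≈ 2.63416 × 122.4656 × 0.0001 = 0.032259.

R$0.032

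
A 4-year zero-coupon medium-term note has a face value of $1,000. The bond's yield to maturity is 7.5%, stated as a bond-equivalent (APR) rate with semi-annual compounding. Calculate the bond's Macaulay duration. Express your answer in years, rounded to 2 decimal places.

A zero-coupon bond has a single cash flow at maturity, so its Macaulay duration equals its maturity: 4 years.
(Equivalently: 8 semi-annual periods ÷ 2 = 4 years.)

4.00 years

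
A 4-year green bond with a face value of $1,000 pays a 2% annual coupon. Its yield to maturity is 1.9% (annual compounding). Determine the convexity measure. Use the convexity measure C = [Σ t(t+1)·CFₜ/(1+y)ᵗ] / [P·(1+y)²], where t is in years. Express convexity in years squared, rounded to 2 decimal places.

18.52

With y = 0.019:
  t   CF        PV=CF/(1+0.019)^t    t·PV        t(t+1)·PV
  1        20.00        19.6271        19.6271          39.2542
  2        20.00        19.2611        38.5222         115.5667
  3        20.00        18.9020        56.7060         226.8238
  4     1,020.00       946.0268     3,784.1072      18,920.5358
  Σ                  1,003.8170     3,898.9625      19,302.1806
P = 1,003.8170.
Convexity = Σ t(t+1)·PV / [P·(1+y)²] = 19,302.1806 / (1,003.8170 × 1.038361) = 18.51840.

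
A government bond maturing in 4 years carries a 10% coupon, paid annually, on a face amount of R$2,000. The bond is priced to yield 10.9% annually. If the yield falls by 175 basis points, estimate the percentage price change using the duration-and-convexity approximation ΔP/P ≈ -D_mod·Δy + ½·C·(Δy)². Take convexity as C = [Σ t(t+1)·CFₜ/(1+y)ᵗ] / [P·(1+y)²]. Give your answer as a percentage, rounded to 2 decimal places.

+5.70%

With y = 0.109:
  t   CF        PV=CF/(1+0.109)^t    t·PV        t(t+1)·PV
  1       200.00       180.3427       180.3427         360.6853
  2       200.00       162.6174       325.2347         975.7042
  3       200.00       146.6342       439.9027       1,759.6107
  4     2,200.00     1,454.4423     5,817.7692      29,088.8460
  Σ                  1,944.0365     6,763.2492      32,184.8462
P = 1,944.0365; D_Mac = 3.47897 yrs; D_mod = 3.13704 yrs; C = 13.46120.
Duration effect: -3.13704 × (-0.0175) = +0.054898
Convexity effect: 0.5 × 13.46120 × (-0.0175)² = +0.0020612
ΔP/P ≈ +0.054898 + 0.0020612 = +0.056959 = +5.6959%.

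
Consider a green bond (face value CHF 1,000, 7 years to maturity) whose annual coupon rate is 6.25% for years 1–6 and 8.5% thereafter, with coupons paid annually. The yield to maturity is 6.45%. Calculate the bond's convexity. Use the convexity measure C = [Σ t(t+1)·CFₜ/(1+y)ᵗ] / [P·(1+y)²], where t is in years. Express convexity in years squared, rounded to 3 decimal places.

With y = 0.0645:
  t   CF        PV=CF/(1+0.0645)^t    t·PV        t(t+1)·PV
  1        62.50        58.7130        58.7130         117.4260
  2        62.50        55.1555       110.3110         330.9329
  3        62.50        51.8135       155.4405         621.7621
  4        62.50        48.6740       194.6961         973.4807
  5        62.50        45.7248       228.6239       1,371.7436
  6        62.50        42.9542       257.7254       1,804.0780
  7     1,085.00       700.5031     4,903.5219      39,228.1751
  Σ                  1,003.5382     5,909.0319      44,447.5984
P = 1,003.5382.
Convexity = Σ t(t+1)·PV / [P·(1+y)²] = 44,447.5984 / (1,003.5382 × 1.133160) = 39.08617.

39.086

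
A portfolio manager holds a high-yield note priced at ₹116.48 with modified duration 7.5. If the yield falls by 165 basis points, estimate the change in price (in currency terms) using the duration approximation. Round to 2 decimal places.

+₹14.41

Duration approximation: ΔP/P ≈ -D_mod · Δy = -7.5 × (-0.0165) = +0.123750.
ΔP ≈ 116.48 × (+0.123750) = +14.41440.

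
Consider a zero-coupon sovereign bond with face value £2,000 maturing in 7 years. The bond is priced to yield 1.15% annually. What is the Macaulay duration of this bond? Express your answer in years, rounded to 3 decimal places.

A zero-coupon bond has a single cash flow at maturity, so its Macaulay duration equals its maturity: 7 years.

7.000 years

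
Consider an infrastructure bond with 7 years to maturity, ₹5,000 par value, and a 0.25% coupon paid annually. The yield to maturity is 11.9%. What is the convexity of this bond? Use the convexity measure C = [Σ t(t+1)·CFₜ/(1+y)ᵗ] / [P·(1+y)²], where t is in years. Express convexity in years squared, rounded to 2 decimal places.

44.02

With y = 0.119:
  t   CF        PV=CF/(1+0.119)^t    t·PV        t(t+1)·PV
  1        12.50        11.1707        11.1707          22.3414
  2        12.50         9.9827        19.9655          59.8965
  3        12.50         8.9211        26.7634         107.0535
  4        12.50         7.9724        31.8896         159.4482
  5        12.50         7.1246        35.6229         213.7376
  6        12.50         6.3669        38.2015         267.4107
  7     5,012.50     2,281.6224    15,971.3571     127,770.8568
  Σ                  2,333.1609    16,134.9707     128,600.7446
P = 2,333.1609.
Convexity = Σ t(t+1)·PV / [P·(1+y)²] = 128,600.7446 / (2,333.1609 × 1.252161) = 44.01884.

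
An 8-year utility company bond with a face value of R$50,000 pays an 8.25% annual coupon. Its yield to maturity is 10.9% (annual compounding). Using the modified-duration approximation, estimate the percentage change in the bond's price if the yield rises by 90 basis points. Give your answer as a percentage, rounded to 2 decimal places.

-4.88%

Periodic yield y = 0.109. Modified duration first:
  t   CF        PV=CF/(1+0.109)^t    t·PV
  1     4,125.00     3,719.5672     3,719.5672
  2     4,125.00     3,353.9830     6,707.9661
  3     4,125.00     3,024.3310     9,072.9929
  4     4,125.00     2,727.0793    10,908.3172
  5     4,125.00     2,459.0436    12,295.2178
  6     4,125.00     2,217.3522    13,304.1130
  7     4,125.00     1,999.4158    13,995.9109
  8    54,125.00    23,656.2303   189,249.8427
  Σ                 43,157.0024   259,253.9278
P = 43,157.0024; D_Mac = 6.00723 yrs; D_mod = 6.00723/(1+0.109) = 5.41680 yrs.
ΔP/P ≈ -D_mod · Δy = -5.41680 × (+0.009) = -0.048751 = -4.8751%.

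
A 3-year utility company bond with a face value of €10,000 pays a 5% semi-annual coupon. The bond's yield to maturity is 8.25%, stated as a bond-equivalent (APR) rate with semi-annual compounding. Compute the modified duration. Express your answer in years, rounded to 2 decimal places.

Periodic yield y = 0.04125. First find Macaulay duration:
  t   CF        PV=CF/(1+0.04125)^t    t·PV
  1       250.00       240.0960       240.0960
  2       250.00       230.5844       461.1689
  3       250.00       221.4496       664.3489
  4       250.00       212.6767       850.7069
  5       250.00       204.2514     1,021.2568
  6    10,250.00     8,042.5502    48,255.3010
  Σ                  9,151.6083    51,492.8785
P = 9,151.6083; Macaulay duration = 51,492.8785 / 9,151.6083 = 5.62665 half-year periods = 2.81332 years.
Modified duration = D_Mac / (1 + y) = 2.81332 / 1.04125 = 2.70187 years.

2.70 years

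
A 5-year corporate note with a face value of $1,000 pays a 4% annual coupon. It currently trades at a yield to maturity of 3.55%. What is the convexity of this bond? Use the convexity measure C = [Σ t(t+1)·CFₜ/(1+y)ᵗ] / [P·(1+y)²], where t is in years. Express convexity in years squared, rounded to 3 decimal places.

25.261

With y = 0.0355:
  t   CF        PV=CF/(1+0.0355)^t    t·PV        t(t+1)·PV
  1        40.00        38.6287        38.6287          77.2574
  2        40.00        37.3044        74.6088         223.8263
  3        40.00        36.0255       108.0764         432.3057
  4        40.00        34.7904       139.1617         695.8083
  5     1,040.00       873.5401     4,367.7003      26,206.2016
  Σ                  1,020.2890     4,728.1758      27,635.3992
P = 1,020.2890.
Convexity = Σ t(t+1)·PV / [P·(1+y)²] = 27,635.3992 / (1,020.2890 × 1.072260) = 25.26052.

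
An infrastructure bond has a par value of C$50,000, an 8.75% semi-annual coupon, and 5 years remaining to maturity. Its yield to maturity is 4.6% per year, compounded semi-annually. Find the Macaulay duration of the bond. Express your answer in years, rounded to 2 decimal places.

Periodic yield y = 0.023. Discount each cash flow and weight by its period:
  t   CF        PV=CF/(1+0.023)^t    t·PV
  1     2,187.50     2,138.3187     2,138.3187
  2     2,187.50     2,090.2431     4,180.4862
  3     2,187.50     2,043.2484     6,129.7451
  4     2,187.50     1,997.3102     7,989.2409
  5     2,187.50     1,952.4049     9,762.0246
  6     2,187.50     1,908.5092    11,451.0552
  7     2,187.50     1,865.6004    13,059.2028
  8     2,187.50     1,823.6563    14,589.2504
  9     2,187.50     1,782.6552    16,043.8971
  10   52,187.50    41,572.8842   415,728.8421
  Σ                 59,174.8306   501,072.0631
Price P = Σ PV = 59,174.8306.
Macaulay duration = Σ(t·PV) / P = 501,072.0631 / 59,174.8306 = 8.46766 half-year periods.
In years: 8.46766 / 2 = 4.23383 years.

4.23 years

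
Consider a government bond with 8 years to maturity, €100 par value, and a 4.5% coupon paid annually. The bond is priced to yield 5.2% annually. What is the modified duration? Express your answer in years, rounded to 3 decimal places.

Periodic yield y = 0.052. First find Macaulay duration:
  t   CF        PV=CF/(1+0.052)^t    t·PV
  1         4.50         4.2776         4.2776
  2         4.50         4.0661         8.1323
  3         4.50         3.8651        11.5954
  4         4.50         3.6741        14.6964
  5         4.50         3.4925        17.4624
  6         4.50         3.3198        19.9191
  7         4.50         3.1557        22.0902
  8       104.50        69.6611       557.2889
  Σ                     95.5121       655.4622
P = 95.5121; Macaulay duration = 655.4622 / 95.5121 = 6.86261 years.
Modified duration = D_Mac / (1 + y) = 6.86261 / 1.052 = 6.52339 years.

6.523 years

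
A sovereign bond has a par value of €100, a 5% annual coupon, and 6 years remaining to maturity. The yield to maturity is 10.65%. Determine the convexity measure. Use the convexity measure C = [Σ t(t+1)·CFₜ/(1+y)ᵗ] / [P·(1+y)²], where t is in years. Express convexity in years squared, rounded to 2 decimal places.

With y = 0.1065:
  t   CF        PV=CF/(1+0.1065)^t    t·PV        t(t+1)·PV
  1         5.00         4.5188         4.5188           9.0375
  2         5.00         4.0838         8.1677          24.5030
  3         5.00         3.6908        11.0723          44.2891
  4         5.00         3.3355        13.3421          66.7105
  5         5.00         3.0145        15.0724          90.4345
  6       105.00        57.2112       343.2670       2,402.8689
  Σ                     75.8545       395.4402       2,637.8435
P = 75.8545.
Convexity = Σ t(t+1)·PV / [P·(1+y)²] = 2,637.8435 / (75.8545 × 1.224342) = 28.40304.

28.40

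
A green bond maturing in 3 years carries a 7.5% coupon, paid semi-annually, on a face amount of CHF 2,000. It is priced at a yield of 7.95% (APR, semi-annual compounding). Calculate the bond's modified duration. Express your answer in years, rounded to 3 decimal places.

2.635 years

Periodic yield y = 0.03975. First find Macaulay duration:
  t   CF        PV=CF/(1+0.03975)^t    t·PV
  1        75.00        72.1327        72.1327
  2        75.00        69.3751       138.7501
  3        75.00        66.7228       200.1685
  4        75.00        64.1720       256.6880
  5        75.00        61.7187       308.5934
  6     2,075.00     1,642.2699     9,853.6193
  Σ                  1,976.3912    10,829.9520
P = 1,976.3912; Macaulay duration = 10,829.9520 / 1,976.3912 = 5.47966 half-year periods = 2.73983 years.
Modified duration = D_Mac / (1 + y) = 2.73983 / 1.03975 = 2.63509 years.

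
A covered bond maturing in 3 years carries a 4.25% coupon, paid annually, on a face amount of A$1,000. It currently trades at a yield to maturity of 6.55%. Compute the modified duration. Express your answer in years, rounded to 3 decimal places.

Periodic yield y = 0.0655. First find Macaulay duration:
  t   CF        PV=CF/(1+0.0655)^t    t·PV
  1        42.50        39.8874        39.8874
  2        42.50        37.4354        74.8707
  3     1,042.50       861.8183     2,585.4548
  Σ                    939.1410     2,700.2129
P = 939.1410; Macaulay duration = 2,700.2129 / 939.1410 = 2.87519 years.
Modified duration = D_Mac / (1 + y) = 2.87519 / 1.0655 = 2.69845 years.

2.698 years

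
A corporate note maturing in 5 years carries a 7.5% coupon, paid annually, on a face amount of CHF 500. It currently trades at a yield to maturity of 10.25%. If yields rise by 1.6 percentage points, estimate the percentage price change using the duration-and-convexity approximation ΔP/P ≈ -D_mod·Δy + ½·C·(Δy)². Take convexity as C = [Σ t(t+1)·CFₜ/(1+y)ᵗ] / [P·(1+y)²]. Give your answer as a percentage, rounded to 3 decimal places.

With y = 0.1025:
  t   CF        PV=CF/(1+0.1025)^t    t·PV        t(t+1)·PV
  1        37.50        34.0136        34.0136          68.0272
  2        37.50        30.8513        61.7027         185.1081
  3        37.50        27.9831        83.9492         335.7969
  4        37.50        25.3815       101.5259         507.6295
  5       537.50       329.9784     1,649.8919       9,899.3512
  Σ                    448.2079     1,931.0833      10,995.9129
P = 448.2079; D_Mac = 4.30845 yrs; D_mod = 3.90790 yrs; C = 20.18341.
Duration effect: -3.90790 × (+0.016) = -0.062526
Convexity effect: 0.5 × 20.18341 × (0.016)² = +0.0025835
ΔP/P ≈ -0.062526 + 0.0025835 = -0.059943 = -5.9943%.

-5.994%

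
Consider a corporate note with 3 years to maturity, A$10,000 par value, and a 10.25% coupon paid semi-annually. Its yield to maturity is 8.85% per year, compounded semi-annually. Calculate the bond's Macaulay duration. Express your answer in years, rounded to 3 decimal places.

2.664 years

Periodic yield y = 0.04425. Discount each cash flow and weight by its period:
  t   CF        PV=CF/(1+0.04425)^t    t·PV
  1       512.50       490.7829       490.7829
  2       512.50       469.9860       939.9720
  3       512.50       450.0704     1,350.2111
  4       512.50       430.9987     1,723.9947
  5       512.50       412.7351     2,063.6757
  6    10,512.50     8,107.3534    48,644.1205
  Σ                 10,361.9264    55,212.7568
Price P = Σ PV = 10,361.9264.
Macaulay duration = Σ(t·PV) / P = 55,212.7568 / 10,361.9264 = 5.32843 half-year periods.
In years: 5.32843 / 2 = 2.66421 years.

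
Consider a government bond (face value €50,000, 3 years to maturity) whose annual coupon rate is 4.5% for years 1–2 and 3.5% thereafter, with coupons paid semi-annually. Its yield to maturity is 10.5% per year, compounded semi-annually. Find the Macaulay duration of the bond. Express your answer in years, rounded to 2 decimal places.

2.82 years

Periodic yield y = 0.0525. Discount each cash flow and weight by its period:
  t   CF        PV=CF/(1+0.0525)^t    t·PV
  1     1,125.00     1,068.8836     1,068.8836
  2     1,125.00     1,015.5664     2,031.1328
  3     1,125.00       964.9087     2,894.7260
  4     1,125.00       916.7778     3,667.1113
  5       875.00       677.4816     3,387.4082
  6    50,875.00    37,425.8606   224,555.1634
  Σ                 42,069.4787   237,604.4253
Price P = Σ PV = 42,069.4787.
Macaulay duration = Σ(t·PV) / P = 237,604.4253 / 42,069.4787 = 5.64791 half-year periods.
In years: 5.64791 / 2 = 2.82395 years.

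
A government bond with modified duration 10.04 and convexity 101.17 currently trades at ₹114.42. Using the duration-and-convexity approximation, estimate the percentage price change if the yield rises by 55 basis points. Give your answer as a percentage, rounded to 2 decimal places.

Duration effect: -D_mod·Δy = -10.04 × (+0.0055) = -0.055220
Convexity effect: ½·C·(Δy)² = 0.5 × 101.17 × (0.0055)² = +0.00153019625
ΔP/P ≈ -0.055220 + 0.00153019625 = -0.05368980375
= -5.368980375%.

-5.37%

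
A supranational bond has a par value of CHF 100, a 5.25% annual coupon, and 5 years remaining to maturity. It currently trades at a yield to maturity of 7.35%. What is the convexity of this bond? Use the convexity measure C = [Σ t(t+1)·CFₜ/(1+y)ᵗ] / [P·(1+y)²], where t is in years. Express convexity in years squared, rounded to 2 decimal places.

With y = 0.0735:
  t   CF        PV=CF/(1+0.0735)^t    t·PV        t(t+1)·PV
  1         5.25         4.8905         4.8905           9.7811
  2         5.25         4.5557         9.1114          27.3342
  3         5.25         4.2438        12.7313          50.9254
  4         5.25         3.9532        15.8129          79.0644
  5       105.25        73.8264       369.1321       2,214.7929
  Σ                     91.4697       411.6783       2,381.8980
P = 91.4697.
Convexity = Σ t(t+1)·PV / [P·(1+y)²] = 2,381.8980 / (91.4697 × 1.152402) = 22.59654.

22.60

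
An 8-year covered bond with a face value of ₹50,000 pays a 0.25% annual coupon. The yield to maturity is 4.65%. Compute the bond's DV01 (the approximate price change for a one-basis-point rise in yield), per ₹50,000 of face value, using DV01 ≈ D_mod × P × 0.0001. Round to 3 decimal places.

₹26.905

Periodic yield y = 0.0465.
  t   CF        PV=CF/(1+0.0465)^t    t·PV
  1       125.00       119.4458       119.4458
  2       125.00       114.1383       228.2767
  3       125.00       109.0667       327.2002
  4       125.00       104.2205       416.8819
  5       125.00        99.5896       497.9478
  6       125.00        95.1644       570.9865
  7       125.00        90.9359       636.5513
  8    50,125.00    34,845.0044   278,760.0355
  Σ                 35,577.5657   281,557.3258
P = 35,577.5657; D_Mac = 7.91390 yrs; D_mod = 7.56226 yrs.
DV01 ≈ 7.56226 × 35,577.5657 × 0.0001 = 26.904666.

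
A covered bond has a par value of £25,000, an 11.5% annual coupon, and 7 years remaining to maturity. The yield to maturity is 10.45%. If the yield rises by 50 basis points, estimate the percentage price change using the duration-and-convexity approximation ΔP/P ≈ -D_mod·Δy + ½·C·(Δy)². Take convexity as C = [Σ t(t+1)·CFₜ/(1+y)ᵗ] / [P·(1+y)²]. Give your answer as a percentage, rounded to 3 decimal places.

-2.324%

With y = 0.1045:
  t   CF        PV=CF/(1+0.1045)^t    t·PV        t(t+1)·PV
  1     2,875.00     2,602.9878     2,602.9878       5,205.9756
  2     2,875.00     2,356.7114     4,713.4229      14,140.2686
  3     2,875.00     2,133.7360     6,401.2081      25,604.8322
  4     2,875.00     1,931.8570     7,727.4279      38,637.1393
  5     2,875.00     1,749.0783     8,745.3914      52,472.3485
  6     2,875.00     1,583.5928     9,501.5570      66,510.8990
  7    27,875.00    13,901.2814    97,308.9698     778,471.7582
  Σ                 26,259.2447   137,000.9648     981,043.2214
P = 26,259.2447; D_Mac = 5.21725 yrs; D_mod = 4.72363 yrs; C = 30.62489.
Duration effect: -4.72363 × (+0.005) = -0.023618
Convexity effect: 0.5 × 30.62489 × (0.005)² = +0.0003828
ΔP/P ≈ -0.023618 + 0.0003828 = -0.023235 = -2.3235%.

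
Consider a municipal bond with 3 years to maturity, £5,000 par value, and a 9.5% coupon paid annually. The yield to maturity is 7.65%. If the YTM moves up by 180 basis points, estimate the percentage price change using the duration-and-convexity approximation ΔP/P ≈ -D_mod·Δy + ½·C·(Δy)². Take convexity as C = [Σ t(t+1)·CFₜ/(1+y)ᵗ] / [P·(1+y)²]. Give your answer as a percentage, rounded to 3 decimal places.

With y = 0.0765:
  t   CF        PV=CF/(1+0.0765)^t    t·PV        t(t+1)·PV
  1       475.00       441.2448       441.2448         882.4895
  2       475.00       409.8883       819.7766       2,459.3299
  3     5,475.00     4,388.7619    13,166.2857      52,665.1429
  Σ                  5,239.8950    14,427.3071      56,006.9624
P = 5,239.8950; D_Mac = 2.75336 yrs; D_mod = 2.55769 yrs; C = 9.22341.
Duration effect: -2.55769 × (+0.018) = -0.046038
Convexity effect: 0.5 × 9.22341 × (0.018)² = +0.0014942
ΔP/P ≈ -0.046038 + 0.0014942 = -0.044544 = -4.4544%.

-4.454%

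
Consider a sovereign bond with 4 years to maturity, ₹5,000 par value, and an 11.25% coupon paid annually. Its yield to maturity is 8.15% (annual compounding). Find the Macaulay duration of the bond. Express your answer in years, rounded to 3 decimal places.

Periodic yield y = 0.0815. Discount each cash flow and weight by its year:
  t   CF        PV=CF/(1+0.0815)^t    t·PV
  1       562.50       520.1110       520.1110
  2       562.50       480.9163       961.8326
  3       562.50       444.6752     1,334.0257
  4     5,562.50     4,065.9677    16,263.8710
  Σ                  5,511.6702    19,079.8402
Price P = Σ PV = 5,511.6702.
Macaulay duration = Σ(t·PV) / P = 19,079.8402 / 5,511.6702 = 3.46172 years.

3.462 years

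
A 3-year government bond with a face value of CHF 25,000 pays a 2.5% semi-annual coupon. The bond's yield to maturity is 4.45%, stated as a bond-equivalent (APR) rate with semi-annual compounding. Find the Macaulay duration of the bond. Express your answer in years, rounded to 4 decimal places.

Periodic yield y = 0.02225. Discount each cash flow and weight by its period:
  t   CF        PV=CF/(1+0.02225)^t    t·PV
  1       312.50       305.6982       305.6982
  2       312.50       299.0445       598.0890
  3       312.50       292.5356       877.6067
  4       312.50       286.1683     1,144.6733
  5       312.50       279.9397     1,399.6983
  6    25,312.50    22,181.5722   133,089.4332
  Σ                 23,644.9584   137,415.1986
Price P = Σ PV = 23,644.9584.
Macaulay duration = Σ(t·PV) / P = 137,415.1986 / 23,644.9584 = 5.81161 half-year periods.
In years: 5.81161 / 2 = 2.90580 years.

2.9058 years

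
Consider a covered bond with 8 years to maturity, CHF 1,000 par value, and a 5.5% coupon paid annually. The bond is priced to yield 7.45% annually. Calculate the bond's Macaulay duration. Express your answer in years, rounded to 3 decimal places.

6.588 years

Periodic yield y = 0.0745. Discount each cash flow and weight by its year:
  t   CF        PV=CF/(1+0.0745)^t    t·PV
  1        55.00        51.1866        51.1866
  2        55.00        47.6376        95.2752
  3        55.00        44.3347       133.0040
  4        55.00        41.2607       165.0430
  5        55.00        38.3999       191.9997
  6        55.00        35.7375       214.4250
  7        55.00        33.2597       232.8176
  8     1,055.00       593.7466     4,749.9724
  Σ                    885.5633     5,833.7235
Price P = Σ PV = 885.5633.
Macaulay duration = Σ(t·PV) / P = 5,833.7235 / 885.5633 = 6.58759 years.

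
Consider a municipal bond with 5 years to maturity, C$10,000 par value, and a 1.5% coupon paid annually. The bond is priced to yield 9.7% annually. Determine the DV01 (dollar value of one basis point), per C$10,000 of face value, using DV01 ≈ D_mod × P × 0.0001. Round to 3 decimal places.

Periodic yield y = 0.097.
  t   CF        PV=CF/(1+0.097)^t    t·PV
  1       150.00       136.7366       136.7366
  2       150.00       124.6459       249.2918
  3       150.00       113.6243       340.8730
  4       150.00       103.5773       414.3094
  5    10,150.00     6,389.0002    31,945.0012
  Σ                  6,867.5844    33,086.2119
P = 6,867.5844; D_Mac = 4.81774 yrs; D_mod = 4.39174 yrs.
DV01 ≈ 4.39174 × 6,867.5844 × 0.0001 = 3.016063.

C$3.016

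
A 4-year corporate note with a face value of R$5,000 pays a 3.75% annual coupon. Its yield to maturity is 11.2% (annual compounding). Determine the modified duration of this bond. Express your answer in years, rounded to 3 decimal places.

3.376 years

Periodic yield y = 0.112. First find Macaulay duration:
  t   CF        PV=CF/(1+0.112)^t    t·PV
  1       187.50       168.6151       168.6151
  2       187.50       151.6323       303.2646
  3       187.50       136.3600       409.0799
  4     5,187.50     3,392.6492    13,570.5970
  Σ                  3,849.2566    14,451.5566
P = 3,849.2566; Macaulay duration = 14,451.5566 / 3,849.2566 = 3.75438 years.
Modified duration = D_Mac / (1 + y) = 3.75438 / 1.112 = 3.37624 years.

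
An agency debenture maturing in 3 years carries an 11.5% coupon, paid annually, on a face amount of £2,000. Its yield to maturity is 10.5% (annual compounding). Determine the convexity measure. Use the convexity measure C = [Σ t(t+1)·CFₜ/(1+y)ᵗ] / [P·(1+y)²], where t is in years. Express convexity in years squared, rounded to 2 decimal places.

With y = 0.105:
  t   CF        PV=CF/(1+0.105)^t    t·PV        t(t+1)·PV
  1       230.00       208.1448       208.1448         416.2896
  2       230.00       188.3663       376.7327       1,130.1980
  3     2,230.00     1,652.7913     4,958.3740      19,833.4961
  Σ                  2,049.3025     5,543.2515      21,379.9837
P = 2,049.3025.
Convexity = Σ t(t+1)·PV / [P·(1+y)²] = 21,379.9837 / (2,049.3025 × 1.221025) = 8.54431.

8.54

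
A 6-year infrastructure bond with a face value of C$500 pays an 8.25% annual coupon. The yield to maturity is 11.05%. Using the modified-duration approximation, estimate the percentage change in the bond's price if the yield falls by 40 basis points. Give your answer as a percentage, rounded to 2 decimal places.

Periodic yield y = 0.1105. Modified duration first:
  t   CF        PV=CF/(1+0.1105)^t    t·PV
  1        41.25        37.1454        37.1454
  2        41.25        33.4493        66.8986
  3        41.25        30.1209        90.3628
  4        41.25        27.1237       108.4950
  5        41.25        24.4248       122.1240
  6       541.25       288.5935     1,731.5609
  Σ                    440.8577     2,156.5867
P = 440.8577; D_Mac = 4.89180 yrs; D_mod = 4.89180/(1+0.1105) = 4.40504 yrs.
ΔP/P ≈ -D_mod · Δy = -4.40504 × (-0.004) = +0.017620 = +1.7620%.

+1.76%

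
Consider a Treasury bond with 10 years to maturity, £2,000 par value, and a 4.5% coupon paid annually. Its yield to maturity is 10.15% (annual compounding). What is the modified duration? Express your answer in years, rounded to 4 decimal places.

Periodic yield y = 0.1015. First find Macaulay duration:
  t   CF        PV=CF/(1+0.1015)^t    t·PV
  1        90.00        81.7068        81.7068
  2        90.00        74.1777       148.3554
  3        90.00        67.3425       202.0274
  4        90.00        61.1371       244.5482
  5        90.00        55.5035       277.5173
  6        90.00        50.3890       302.3338
  7        90.00        45.7458       320.2204
  8        90.00        41.5304       332.2435
  9        90.00        37.7035       339.3318
  10    2,090.00       794.8795     7,948.7945
  Σ                  1,310.1156    10,197.0791
P = 1,310.1156; Macaulay duration = 10,197.0791 / 1,310.1156 = 7.78334 years.
Modified duration = D_Mac / (1 + y) = 7.78334 / 1.1015 = 7.06613 years.

7.0661 years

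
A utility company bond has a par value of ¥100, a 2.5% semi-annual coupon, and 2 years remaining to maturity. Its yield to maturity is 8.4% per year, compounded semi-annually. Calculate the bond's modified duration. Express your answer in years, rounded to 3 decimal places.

Periodic yield y = 0.042. First find Macaulay duration:
  t   CF        PV=CF/(1+0.042)^t    t·PV
  1         1.25         1.1996         1.1996
  2         1.25         1.1513         2.3025
  3         1.25         1.1049         3.3146
  4       101.25        85.8864       343.5454
  Σ                     89.3421       350.3621
P = 89.3421; Macaulay duration = 350.3621 / 89.3421 = 3.92158 half-year periods = 1.96079 years.
Modified duration = D_Mac / (1 + y) = 1.96079 / 1.042 = 1.88176 years.

1.882 years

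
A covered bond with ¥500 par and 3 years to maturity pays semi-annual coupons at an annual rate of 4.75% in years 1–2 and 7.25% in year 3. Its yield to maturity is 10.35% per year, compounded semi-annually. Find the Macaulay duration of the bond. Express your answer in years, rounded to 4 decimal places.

Periodic yield y = 0.05175. Discount each cash flow and weight by its period:
  t   CF        PV=CF/(1+0.05175)^t    t·PV
  1       11.875        11.2907        11.2907
  2       11.875        10.7352        21.4703
  3       11.875        10.2070        30.6209
  4       11.875         9.7047        38.8189
  5       18.125        14.0837        70.4183
  6      518.125       382.7890     2,296.7339
  Σ                    438.8102     2,469.3530
Price P = Σ PV = 438.8102.
Macaulay duration = Σ(t·PV) / P = 2,469.3530 / 438.8102 = 5.62738 half-year periods.
In years: 5.62738 / 2 = 2.81369 years.

2.8137 years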